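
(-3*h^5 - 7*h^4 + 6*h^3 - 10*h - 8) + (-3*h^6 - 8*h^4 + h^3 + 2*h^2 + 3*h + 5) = -3*h^6 - 3*h^5 - 15*h^4 + 7*h^3 + 2*h^2 - 7*h - 3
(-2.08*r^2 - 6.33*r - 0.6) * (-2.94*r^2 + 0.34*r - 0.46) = 6.1152*r^4 + 17.903*r^3 + 0.5686*r^2 + 2.7078*r + 0.276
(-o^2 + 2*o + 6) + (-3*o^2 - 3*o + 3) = -4*o^2 - o + 9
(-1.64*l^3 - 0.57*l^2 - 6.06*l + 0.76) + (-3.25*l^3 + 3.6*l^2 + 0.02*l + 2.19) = -4.89*l^3 + 3.03*l^2 - 6.04*l + 2.95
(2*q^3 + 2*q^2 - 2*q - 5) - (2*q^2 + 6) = 2*q^3 - 2*q - 11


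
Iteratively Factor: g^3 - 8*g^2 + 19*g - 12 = (g - 4)*(g^2 - 4*g + 3) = (g - 4)*(g - 1)*(g - 3)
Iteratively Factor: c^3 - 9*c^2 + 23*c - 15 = (c - 5)*(c^2 - 4*c + 3) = (c - 5)*(c - 1)*(c - 3)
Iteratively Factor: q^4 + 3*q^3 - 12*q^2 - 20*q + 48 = (q + 3)*(q^3 - 12*q + 16) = (q - 2)*(q + 3)*(q^2 + 2*q - 8) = (q - 2)^2*(q + 3)*(q + 4)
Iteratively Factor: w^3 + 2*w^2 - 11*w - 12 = (w - 3)*(w^2 + 5*w + 4) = (w - 3)*(w + 1)*(w + 4)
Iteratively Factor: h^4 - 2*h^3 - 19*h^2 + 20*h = (h - 5)*(h^3 + 3*h^2 - 4*h) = h*(h - 5)*(h^2 + 3*h - 4) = h*(h - 5)*(h - 1)*(h + 4)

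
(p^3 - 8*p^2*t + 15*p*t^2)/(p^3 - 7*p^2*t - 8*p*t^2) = (-p^2 + 8*p*t - 15*t^2)/(-p^2 + 7*p*t + 8*t^2)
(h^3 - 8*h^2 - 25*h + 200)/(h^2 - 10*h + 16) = (h^2 - 25)/(h - 2)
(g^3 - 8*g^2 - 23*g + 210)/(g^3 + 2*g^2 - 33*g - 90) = (g - 7)/(g + 3)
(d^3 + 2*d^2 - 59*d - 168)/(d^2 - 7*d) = (d^3 + 2*d^2 - 59*d - 168)/(d*(d - 7))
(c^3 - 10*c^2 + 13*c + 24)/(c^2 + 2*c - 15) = (c^2 - 7*c - 8)/(c + 5)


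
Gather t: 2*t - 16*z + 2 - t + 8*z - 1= t - 8*z + 1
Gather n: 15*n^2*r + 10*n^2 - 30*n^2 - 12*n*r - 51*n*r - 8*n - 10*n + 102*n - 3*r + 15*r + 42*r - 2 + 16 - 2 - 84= n^2*(15*r - 20) + n*(84 - 63*r) + 54*r - 72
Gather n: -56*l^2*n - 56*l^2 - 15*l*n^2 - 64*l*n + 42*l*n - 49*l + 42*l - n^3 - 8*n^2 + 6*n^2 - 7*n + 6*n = -56*l^2 - 7*l - n^3 + n^2*(-15*l - 2) + n*(-56*l^2 - 22*l - 1)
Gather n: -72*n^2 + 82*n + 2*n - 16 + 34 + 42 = -72*n^2 + 84*n + 60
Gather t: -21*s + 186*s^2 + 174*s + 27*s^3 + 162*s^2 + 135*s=27*s^3 + 348*s^2 + 288*s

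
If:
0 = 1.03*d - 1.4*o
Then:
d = 1.35922330097087*o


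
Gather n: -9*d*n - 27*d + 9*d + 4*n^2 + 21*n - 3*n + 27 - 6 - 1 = -18*d + 4*n^2 + n*(18 - 9*d) + 20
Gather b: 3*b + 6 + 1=3*b + 7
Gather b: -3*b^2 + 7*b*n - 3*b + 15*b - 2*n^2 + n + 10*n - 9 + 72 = -3*b^2 + b*(7*n + 12) - 2*n^2 + 11*n + 63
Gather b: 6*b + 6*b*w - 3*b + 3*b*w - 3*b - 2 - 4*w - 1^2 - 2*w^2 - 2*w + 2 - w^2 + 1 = 9*b*w - 3*w^2 - 6*w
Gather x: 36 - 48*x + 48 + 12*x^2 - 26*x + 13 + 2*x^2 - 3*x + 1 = 14*x^2 - 77*x + 98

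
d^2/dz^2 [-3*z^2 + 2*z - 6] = -6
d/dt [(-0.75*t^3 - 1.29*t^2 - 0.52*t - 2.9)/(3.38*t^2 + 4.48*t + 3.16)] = (-2.535*t^4 - 6.72*t^3 - 11.1316*t^2 + 11.4512*t + 11.3488)/(11.4244*t^4 + 30.2848*t^3 + 41.432*t^2 + 28.3136*t + 9.9856)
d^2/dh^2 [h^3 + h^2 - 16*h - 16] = 6*h + 2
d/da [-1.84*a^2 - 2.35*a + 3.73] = -3.68*a - 2.35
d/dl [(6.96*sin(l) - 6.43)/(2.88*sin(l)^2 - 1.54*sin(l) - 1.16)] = (-20.0448*sin(l)^2 + 37.0368*sin(l) - 17.9758)*cos(l)/(8.2944*sin(l)^4 - 8.8704*sin(l)^3 - 4.31*sin(l)^2 + 3.5728*sin(l) + 1.3456)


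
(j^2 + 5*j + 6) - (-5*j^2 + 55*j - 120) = 6*j^2 - 50*j + 126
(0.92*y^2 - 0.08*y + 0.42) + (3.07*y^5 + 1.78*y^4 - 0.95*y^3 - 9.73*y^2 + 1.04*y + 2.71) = 3.07*y^5 + 1.78*y^4 - 0.95*y^3 - 8.81*y^2 + 0.96*y + 3.13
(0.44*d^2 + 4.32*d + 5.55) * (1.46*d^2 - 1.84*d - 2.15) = 0.6424*d^4 + 5.4976*d^3 - 0.791800000000001*d^2 - 19.5*d - 11.9325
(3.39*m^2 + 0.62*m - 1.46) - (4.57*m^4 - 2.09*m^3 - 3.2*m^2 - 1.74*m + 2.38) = -4.57*m^4 + 2.09*m^3 + 6.59*m^2 + 2.36*m - 3.84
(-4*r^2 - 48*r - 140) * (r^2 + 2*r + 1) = -4*r^4 - 56*r^3 - 240*r^2 - 328*r - 140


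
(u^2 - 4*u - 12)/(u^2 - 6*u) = (u + 2)/u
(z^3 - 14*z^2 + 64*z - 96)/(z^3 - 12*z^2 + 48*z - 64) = (z - 6)/(z - 4)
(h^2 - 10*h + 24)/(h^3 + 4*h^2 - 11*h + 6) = (h^2 - 10*h + 24)/(h^3 + 4*h^2 - 11*h + 6)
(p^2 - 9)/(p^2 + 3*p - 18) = (p + 3)/(p + 6)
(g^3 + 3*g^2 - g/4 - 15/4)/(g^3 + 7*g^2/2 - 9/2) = (g + 5/2)/(g + 3)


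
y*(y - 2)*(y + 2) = y^3 - 4*y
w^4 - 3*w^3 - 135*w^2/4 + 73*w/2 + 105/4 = (w - 7)*(w - 3/2)*(w + 1/2)*(w + 5)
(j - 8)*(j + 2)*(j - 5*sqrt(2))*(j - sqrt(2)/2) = j^4 - 11*sqrt(2)*j^3/2 - 6*j^3 - 11*j^2 + 33*sqrt(2)*j^2 - 30*j + 88*sqrt(2)*j - 80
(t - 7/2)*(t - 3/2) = t^2 - 5*t + 21/4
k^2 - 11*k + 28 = (k - 7)*(k - 4)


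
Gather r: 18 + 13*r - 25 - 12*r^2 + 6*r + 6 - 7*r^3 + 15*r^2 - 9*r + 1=-7*r^3 + 3*r^2 + 10*r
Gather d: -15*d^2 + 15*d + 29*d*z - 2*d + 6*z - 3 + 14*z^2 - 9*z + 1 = -15*d^2 + d*(29*z + 13) + 14*z^2 - 3*z - 2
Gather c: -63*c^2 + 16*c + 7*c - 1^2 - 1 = -63*c^2 + 23*c - 2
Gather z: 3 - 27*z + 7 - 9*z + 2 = 12 - 36*z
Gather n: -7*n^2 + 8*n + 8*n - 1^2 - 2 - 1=-7*n^2 + 16*n - 4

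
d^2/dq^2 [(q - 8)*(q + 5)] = 2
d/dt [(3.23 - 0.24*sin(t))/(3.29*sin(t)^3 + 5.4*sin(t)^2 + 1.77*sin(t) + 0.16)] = (1.5792*sin(t)^3 - 30.5841*sin(t)^2 - 34.884*sin(t) - 5.7555)*cos(t)/(10.8241*sin(t)^6 + 35.532*sin(t)^5 + 40.8066*sin(t)^4 + 20.1688*sin(t)^3 + 4.8609*sin(t)^2 + 0.5664*sin(t) + 0.0256)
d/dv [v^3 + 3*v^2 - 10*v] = 3*v^2 + 6*v - 10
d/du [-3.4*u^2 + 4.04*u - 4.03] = 4.04 - 6.8*u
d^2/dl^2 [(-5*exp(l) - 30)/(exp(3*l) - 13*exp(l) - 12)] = 5*(((exp(l) + 6)*(9*exp(2*l) - 13) + 2*(3*exp(2*l) - 13)*exp(l))*(-exp(3*l) + 13*exp(l) + 12) + 2*(exp(l) + 6)*(3*exp(2*l) - 13)^2*exp(l) + (-exp(3*l) + 13*exp(l) + 12)^2)*exp(l)/(-exp(3*l) + 13*exp(l) + 12)^3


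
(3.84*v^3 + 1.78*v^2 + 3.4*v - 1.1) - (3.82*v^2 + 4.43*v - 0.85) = 3.84*v^3 - 2.04*v^2 - 1.03*v - 0.25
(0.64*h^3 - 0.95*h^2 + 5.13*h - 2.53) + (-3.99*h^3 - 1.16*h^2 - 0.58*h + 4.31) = -3.35*h^3 - 2.11*h^2 + 4.55*h + 1.78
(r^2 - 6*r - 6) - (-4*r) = r^2 - 2*r - 6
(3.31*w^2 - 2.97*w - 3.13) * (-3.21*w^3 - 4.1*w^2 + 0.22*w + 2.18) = -10.6251*w^5 - 4.0373*w^4 + 22.9525*w^3 + 19.3954*w^2 - 7.1632*w - 6.8234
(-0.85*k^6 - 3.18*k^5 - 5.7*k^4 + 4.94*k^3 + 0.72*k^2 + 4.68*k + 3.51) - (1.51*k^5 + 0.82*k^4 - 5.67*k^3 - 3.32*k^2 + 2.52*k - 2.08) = -0.85*k^6 - 4.69*k^5 - 6.52*k^4 + 10.61*k^3 + 4.04*k^2 + 2.16*k + 5.59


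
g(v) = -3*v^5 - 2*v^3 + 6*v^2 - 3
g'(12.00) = -311760.00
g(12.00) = -749091.00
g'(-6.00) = -19728.00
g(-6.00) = 23973.00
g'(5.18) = -10898.50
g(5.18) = -11308.44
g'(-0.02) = -0.24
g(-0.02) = -3.00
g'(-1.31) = -70.19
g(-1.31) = 23.37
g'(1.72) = -128.39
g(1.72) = -40.59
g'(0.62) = 2.92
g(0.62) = -1.45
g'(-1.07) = -39.37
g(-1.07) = 10.53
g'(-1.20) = -54.14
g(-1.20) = 16.56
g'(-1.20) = -54.14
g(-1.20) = 16.56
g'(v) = -15*v^4 - 6*v^2 + 12*v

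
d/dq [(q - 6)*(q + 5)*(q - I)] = 3*q^2 - 2*q*(1 + I) - 30 + I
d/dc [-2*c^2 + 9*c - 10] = 9 - 4*c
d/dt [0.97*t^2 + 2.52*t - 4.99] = 1.94*t + 2.52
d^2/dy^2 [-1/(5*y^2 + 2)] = 10*(2 - 15*y^2)/(5*y^2 + 2)^3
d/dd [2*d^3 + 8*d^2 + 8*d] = 6*d^2 + 16*d + 8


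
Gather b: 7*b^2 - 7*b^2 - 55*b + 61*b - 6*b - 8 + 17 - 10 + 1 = 0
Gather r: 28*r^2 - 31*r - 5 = 28*r^2 - 31*r - 5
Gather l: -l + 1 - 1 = -l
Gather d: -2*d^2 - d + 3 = -2*d^2 - d + 3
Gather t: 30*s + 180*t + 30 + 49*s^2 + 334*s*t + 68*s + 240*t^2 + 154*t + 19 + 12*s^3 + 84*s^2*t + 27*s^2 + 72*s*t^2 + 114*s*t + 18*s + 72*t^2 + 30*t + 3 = 12*s^3 + 76*s^2 + 116*s + t^2*(72*s + 312) + t*(84*s^2 + 448*s + 364) + 52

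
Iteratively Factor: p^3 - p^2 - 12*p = (p + 3)*(p^2 - 4*p) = (p - 4)*(p + 3)*(p)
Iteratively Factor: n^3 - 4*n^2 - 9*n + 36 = (n - 3)*(n^2 - n - 12) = (n - 3)*(n + 3)*(n - 4)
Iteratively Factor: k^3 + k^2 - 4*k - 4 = (k - 2)*(k^2 + 3*k + 2) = (k - 2)*(k + 1)*(k + 2)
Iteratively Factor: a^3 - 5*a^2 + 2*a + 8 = (a - 4)*(a^2 - a - 2) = (a - 4)*(a - 2)*(a + 1)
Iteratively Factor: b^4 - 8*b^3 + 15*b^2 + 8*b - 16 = (b + 1)*(b^3 - 9*b^2 + 24*b - 16) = (b - 4)*(b + 1)*(b^2 - 5*b + 4) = (b - 4)^2*(b + 1)*(b - 1)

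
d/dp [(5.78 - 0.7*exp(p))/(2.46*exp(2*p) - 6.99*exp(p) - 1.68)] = (1.722*exp(2*p) - 28.4376*exp(p) + 41.5782)*exp(p)/(6.0516*exp(4*p) - 34.3908*exp(3*p) + 40.5945*exp(2*p) + 23.4864*exp(p) + 2.8224)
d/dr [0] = 0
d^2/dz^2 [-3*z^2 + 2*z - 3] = -6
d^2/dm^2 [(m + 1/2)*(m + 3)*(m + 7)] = 6*m + 21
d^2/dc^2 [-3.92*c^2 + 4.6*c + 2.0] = -7.84000000000000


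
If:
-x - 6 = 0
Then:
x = -6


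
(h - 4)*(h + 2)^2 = h^3 - 12*h - 16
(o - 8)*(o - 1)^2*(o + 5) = o^4 - 5*o^3 - 33*o^2 + 77*o - 40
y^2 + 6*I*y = y*(y + 6*I)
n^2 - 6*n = n*(n - 6)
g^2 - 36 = (g - 6)*(g + 6)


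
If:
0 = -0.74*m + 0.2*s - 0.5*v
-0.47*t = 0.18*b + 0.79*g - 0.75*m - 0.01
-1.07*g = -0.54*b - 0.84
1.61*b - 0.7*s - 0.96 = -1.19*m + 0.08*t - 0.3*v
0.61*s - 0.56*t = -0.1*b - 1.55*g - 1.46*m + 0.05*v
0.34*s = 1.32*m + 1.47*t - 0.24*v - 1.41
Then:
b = -0.46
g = 0.55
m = 0.35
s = -2.45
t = -0.17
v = -1.50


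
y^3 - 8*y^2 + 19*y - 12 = (y - 4)*(y - 3)*(y - 1)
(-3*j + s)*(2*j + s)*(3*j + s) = -18*j^3 - 9*j^2*s + 2*j*s^2 + s^3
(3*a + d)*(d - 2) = 3*a*d - 6*a + d^2 - 2*d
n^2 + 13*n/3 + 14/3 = (n + 2)*(n + 7/3)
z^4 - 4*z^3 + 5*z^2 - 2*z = z*(z - 2)*(z - 1)^2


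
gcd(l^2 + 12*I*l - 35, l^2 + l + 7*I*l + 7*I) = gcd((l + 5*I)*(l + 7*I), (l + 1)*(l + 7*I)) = l + 7*I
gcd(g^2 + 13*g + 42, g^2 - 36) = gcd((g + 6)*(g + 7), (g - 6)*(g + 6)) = g + 6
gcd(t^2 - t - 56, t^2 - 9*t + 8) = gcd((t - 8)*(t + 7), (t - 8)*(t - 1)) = t - 8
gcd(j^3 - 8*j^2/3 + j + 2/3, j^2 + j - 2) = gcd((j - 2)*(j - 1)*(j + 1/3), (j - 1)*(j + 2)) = j - 1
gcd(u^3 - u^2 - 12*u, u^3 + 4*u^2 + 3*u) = u^2 + 3*u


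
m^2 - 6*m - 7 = (m - 7)*(m + 1)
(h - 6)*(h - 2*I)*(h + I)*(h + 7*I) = h^4 - 6*h^3 + 6*I*h^3 + 9*h^2 - 36*I*h^2 - 54*h + 14*I*h - 84*I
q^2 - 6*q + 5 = (q - 5)*(q - 1)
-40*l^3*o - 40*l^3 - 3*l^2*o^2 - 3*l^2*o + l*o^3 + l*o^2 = (-8*l + o)*(5*l + o)*(l*o + l)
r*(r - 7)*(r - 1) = r^3 - 8*r^2 + 7*r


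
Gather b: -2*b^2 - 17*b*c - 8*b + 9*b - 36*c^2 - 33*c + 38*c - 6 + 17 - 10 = -2*b^2 + b*(1 - 17*c) - 36*c^2 + 5*c + 1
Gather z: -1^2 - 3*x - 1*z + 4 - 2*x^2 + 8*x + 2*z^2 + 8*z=-2*x^2 + 5*x + 2*z^2 + 7*z + 3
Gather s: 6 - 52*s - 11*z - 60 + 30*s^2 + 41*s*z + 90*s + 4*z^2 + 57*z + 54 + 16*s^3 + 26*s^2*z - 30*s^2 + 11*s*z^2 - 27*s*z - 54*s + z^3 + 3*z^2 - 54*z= 16*s^3 + 26*s^2*z + s*(11*z^2 + 14*z - 16) + z^3 + 7*z^2 - 8*z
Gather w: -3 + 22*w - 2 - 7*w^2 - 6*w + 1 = -7*w^2 + 16*w - 4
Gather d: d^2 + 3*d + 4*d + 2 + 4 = d^2 + 7*d + 6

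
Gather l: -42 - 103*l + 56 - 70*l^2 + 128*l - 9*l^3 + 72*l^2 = -9*l^3 + 2*l^2 + 25*l + 14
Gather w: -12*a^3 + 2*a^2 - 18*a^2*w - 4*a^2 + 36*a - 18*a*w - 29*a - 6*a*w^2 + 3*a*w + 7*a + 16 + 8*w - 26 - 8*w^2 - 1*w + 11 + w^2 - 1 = -12*a^3 - 2*a^2 + 14*a + w^2*(-6*a - 7) + w*(-18*a^2 - 15*a + 7)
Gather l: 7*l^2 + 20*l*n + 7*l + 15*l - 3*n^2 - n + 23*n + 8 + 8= 7*l^2 + l*(20*n + 22) - 3*n^2 + 22*n + 16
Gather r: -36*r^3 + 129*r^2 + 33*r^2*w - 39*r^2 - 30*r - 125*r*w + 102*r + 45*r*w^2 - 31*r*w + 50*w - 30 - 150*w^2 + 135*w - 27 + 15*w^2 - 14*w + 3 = -36*r^3 + r^2*(33*w + 90) + r*(45*w^2 - 156*w + 72) - 135*w^2 + 171*w - 54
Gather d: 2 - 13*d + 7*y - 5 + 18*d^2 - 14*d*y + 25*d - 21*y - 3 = 18*d^2 + d*(12 - 14*y) - 14*y - 6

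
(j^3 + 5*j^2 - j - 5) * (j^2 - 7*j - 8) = j^5 - 2*j^4 - 44*j^3 - 38*j^2 + 43*j + 40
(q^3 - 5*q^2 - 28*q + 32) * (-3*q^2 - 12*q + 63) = -3*q^5 + 3*q^4 + 207*q^3 - 75*q^2 - 2148*q + 2016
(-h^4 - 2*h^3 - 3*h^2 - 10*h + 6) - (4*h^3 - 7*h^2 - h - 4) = -h^4 - 6*h^3 + 4*h^2 - 9*h + 10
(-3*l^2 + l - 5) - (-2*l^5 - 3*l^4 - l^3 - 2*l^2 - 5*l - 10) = 2*l^5 + 3*l^4 + l^3 - l^2 + 6*l + 5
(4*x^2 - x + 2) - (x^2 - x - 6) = 3*x^2 + 8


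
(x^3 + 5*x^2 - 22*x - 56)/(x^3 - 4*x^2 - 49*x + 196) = (x + 2)/(x - 7)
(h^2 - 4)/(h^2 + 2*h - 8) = (h + 2)/(h + 4)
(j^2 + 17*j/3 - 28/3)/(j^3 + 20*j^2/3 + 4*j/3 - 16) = (j + 7)/(j^2 + 8*j + 12)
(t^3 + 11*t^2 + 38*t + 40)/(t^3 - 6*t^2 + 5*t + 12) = (t^3 + 11*t^2 + 38*t + 40)/(t^3 - 6*t^2 + 5*t + 12)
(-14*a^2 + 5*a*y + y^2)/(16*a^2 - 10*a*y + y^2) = (7*a + y)/(-8*a + y)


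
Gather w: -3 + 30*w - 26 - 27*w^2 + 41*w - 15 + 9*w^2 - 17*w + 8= -18*w^2 + 54*w - 36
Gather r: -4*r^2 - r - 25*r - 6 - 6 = -4*r^2 - 26*r - 12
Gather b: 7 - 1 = 6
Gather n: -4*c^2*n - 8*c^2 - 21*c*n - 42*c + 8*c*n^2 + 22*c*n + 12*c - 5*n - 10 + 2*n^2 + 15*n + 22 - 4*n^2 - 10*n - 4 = -8*c^2 - 30*c + n^2*(8*c - 2) + n*(-4*c^2 + c) + 8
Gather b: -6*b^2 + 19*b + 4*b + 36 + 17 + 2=-6*b^2 + 23*b + 55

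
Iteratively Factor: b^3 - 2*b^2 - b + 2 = (b + 1)*(b^2 - 3*b + 2) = (b - 2)*(b + 1)*(b - 1)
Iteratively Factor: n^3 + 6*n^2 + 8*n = (n)*(n^2 + 6*n + 8) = n*(n + 4)*(n + 2)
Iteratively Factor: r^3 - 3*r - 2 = (r - 2)*(r^2 + 2*r + 1) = (r - 2)*(r + 1)*(r + 1)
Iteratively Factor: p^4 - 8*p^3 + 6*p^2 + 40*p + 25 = (p + 1)*(p^3 - 9*p^2 + 15*p + 25) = (p - 5)*(p + 1)*(p^2 - 4*p - 5) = (p - 5)^2*(p + 1)*(p + 1)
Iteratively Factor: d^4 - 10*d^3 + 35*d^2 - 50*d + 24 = (d - 2)*(d^3 - 8*d^2 + 19*d - 12) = (d - 3)*(d - 2)*(d^2 - 5*d + 4) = (d - 3)*(d - 2)*(d - 1)*(d - 4)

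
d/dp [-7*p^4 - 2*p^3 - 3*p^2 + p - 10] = -28*p^3 - 6*p^2 - 6*p + 1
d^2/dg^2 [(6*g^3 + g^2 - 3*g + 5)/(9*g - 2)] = 2*(486*g^3 - 324*g^2 + 72*g + 355)/(729*g^3 - 486*g^2 + 108*g - 8)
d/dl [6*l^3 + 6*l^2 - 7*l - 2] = 18*l^2 + 12*l - 7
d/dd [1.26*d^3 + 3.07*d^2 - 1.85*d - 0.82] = 3.78*d^2 + 6.14*d - 1.85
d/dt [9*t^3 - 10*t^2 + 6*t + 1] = 27*t^2 - 20*t + 6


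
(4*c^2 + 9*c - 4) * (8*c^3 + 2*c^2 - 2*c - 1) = 32*c^5 + 80*c^4 - 22*c^3 - 30*c^2 - c + 4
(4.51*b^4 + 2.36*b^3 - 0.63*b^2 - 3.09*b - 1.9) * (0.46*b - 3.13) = 2.0746*b^5 - 13.0307*b^4 - 7.6766*b^3 + 0.5505*b^2 + 8.7977*b + 5.947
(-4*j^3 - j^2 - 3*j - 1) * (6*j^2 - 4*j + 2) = -24*j^5 + 10*j^4 - 22*j^3 + 4*j^2 - 2*j - 2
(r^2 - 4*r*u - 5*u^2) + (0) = r^2 - 4*r*u - 5*u^2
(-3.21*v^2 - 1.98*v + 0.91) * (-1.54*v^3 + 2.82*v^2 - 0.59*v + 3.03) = 4.9434*v^5 - 6.003*v^4 - 5.0911*v^3 - 5.9919*v^2 - 6.5363*v + 2.7573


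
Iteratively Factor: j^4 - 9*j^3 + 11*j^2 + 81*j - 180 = (j - 3)*(j^3 - 6*j^2 - 7*j + 60) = (j - 4)*(j - 3)*(j^2 - 2*j - 15) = (j - 5)*(j - 4)*(j - 3)*(j + 3)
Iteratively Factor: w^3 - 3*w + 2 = (w + 2)*(w^2 - 2*w + 1) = (w - 1)*(w + 2)*(w - 1)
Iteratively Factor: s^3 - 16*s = (s - 4)*(s^2 + 4*s) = (s - 4)*(s + 4)*(s)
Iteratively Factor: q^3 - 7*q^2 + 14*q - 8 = (q - 4)*(q^2 - 3*q + 2) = (q - 4)*(q - 1)*(q - 2)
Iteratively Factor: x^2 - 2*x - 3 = (x - 3)*(x + 1)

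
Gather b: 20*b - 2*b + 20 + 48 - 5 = 18*b + 63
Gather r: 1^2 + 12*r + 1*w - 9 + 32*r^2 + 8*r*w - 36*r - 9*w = 32*r^2 + r*(8*w - 24) - 8*w - 8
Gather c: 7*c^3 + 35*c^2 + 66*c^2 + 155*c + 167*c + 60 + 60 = 7*c^3 + 101*c^2 + 322*c + 120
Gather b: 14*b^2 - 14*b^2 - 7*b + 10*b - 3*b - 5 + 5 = 0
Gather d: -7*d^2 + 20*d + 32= -7*d^2 + 20*d + 32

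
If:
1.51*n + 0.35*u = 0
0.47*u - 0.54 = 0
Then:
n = -0.27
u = 1.15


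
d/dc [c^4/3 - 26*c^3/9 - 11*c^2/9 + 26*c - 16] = 4*c^3/3 - 26*c^2/3 - 22*c/9 + 26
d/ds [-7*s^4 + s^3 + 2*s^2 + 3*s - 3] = -28*s^3 + 3*s^2 + 4*s + 3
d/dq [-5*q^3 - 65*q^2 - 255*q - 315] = -15*q^2 - 130*q - 255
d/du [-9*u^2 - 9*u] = -18*u - 9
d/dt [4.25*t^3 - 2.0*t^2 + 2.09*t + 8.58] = 12.75*t^2 - 4.0*t + 2.09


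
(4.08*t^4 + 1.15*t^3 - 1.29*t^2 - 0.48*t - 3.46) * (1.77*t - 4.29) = 7.2216*t^5 - 15.4677*t^4 - 7.2168*t^3 + 4.6845*t^2 - 4.065*t + 14.8434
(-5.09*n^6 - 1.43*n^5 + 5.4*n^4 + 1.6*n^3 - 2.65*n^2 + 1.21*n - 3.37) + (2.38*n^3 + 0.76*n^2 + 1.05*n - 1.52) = -5.09*n^6 - 1.43*n^5 + 5.4*n^4 + 3.98*n^3 - 1.89*n^2 + 2.26*n - 4.89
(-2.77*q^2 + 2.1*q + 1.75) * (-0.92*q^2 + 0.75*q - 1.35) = 2.5484*q^4 - 4.0095*q^3 + 3.7045*q^2 - 1.5225*q - 2.3625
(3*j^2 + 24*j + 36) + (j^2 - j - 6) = 4*j^2 + 23*j + 30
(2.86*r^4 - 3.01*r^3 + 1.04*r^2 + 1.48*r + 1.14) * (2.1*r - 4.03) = 6.006*r^5 - 17.8468*r^4 + 14.3143*r^3 - 1.0832*r^2 - 3.5704*r - 4.5942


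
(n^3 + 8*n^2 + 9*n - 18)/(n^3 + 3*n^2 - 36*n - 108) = (n - 1)/(n - 6)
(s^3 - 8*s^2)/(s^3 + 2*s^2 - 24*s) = s*(s - 8)/(s^2 + 2*s - 24)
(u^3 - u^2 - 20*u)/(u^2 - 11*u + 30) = u*(u + 4)/(u - 6)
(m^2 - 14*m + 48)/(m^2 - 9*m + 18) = (m - 8)/(m - 3)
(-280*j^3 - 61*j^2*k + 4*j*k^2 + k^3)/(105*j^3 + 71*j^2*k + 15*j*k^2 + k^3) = (-8*j + k)/(3*j + k)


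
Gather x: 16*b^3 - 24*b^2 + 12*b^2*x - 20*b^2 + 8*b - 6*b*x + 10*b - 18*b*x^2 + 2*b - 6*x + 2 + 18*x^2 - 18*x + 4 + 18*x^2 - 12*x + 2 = 16*b^3 - 44*b^2 + 20*b + x^2*(36 - 18*b) + x*(12*b^2 - 6*b - 36) + 8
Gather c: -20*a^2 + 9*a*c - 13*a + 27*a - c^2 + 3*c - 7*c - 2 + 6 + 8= -20*a^2 + 14*a - c^2 + c*(9*a - 4) + 12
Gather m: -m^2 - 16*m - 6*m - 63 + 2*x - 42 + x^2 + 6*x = -m^2 - 22*m + x^2 + 8*x - 105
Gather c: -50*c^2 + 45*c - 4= -50*c^2 + 45*c - 4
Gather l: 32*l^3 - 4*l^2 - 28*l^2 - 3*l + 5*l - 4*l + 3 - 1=32*l^3 - 32*l^2 - 2*l + 2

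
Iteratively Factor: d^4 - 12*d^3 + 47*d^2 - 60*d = (d - 4)*(d^3 - 8*d^2 + 15*d) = (d - 5)*(d - 4)*(d^2 - 3*d) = (d - 5)*(d - 4)*(d - 3)*(d)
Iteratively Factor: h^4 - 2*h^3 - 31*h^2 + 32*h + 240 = (h + 3)*(h^3 - 5*h^2 - 16*h + 80) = (h + 3)*(h + 4)*(h^2 - 9*h + 20) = (h - 5)*(h + 3)*(h + 4)*(h - 4)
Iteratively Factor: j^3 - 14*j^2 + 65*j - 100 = (j - 5)*(j^2 - 9*j + 20) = (j - 5)*(j - 4)*(j - 5)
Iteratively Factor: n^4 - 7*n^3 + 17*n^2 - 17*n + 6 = (n - 3)*(n^3 - 4*n^2 + 5*n - 2) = (n - 3)*(n - 1)*(n^2 - 3*n + 2) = (n - 3)*(n - 1)^2*(n - 2)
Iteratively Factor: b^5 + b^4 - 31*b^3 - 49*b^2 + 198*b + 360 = (b - 5)*(b^4 + 6*b^3 - b^2 - 54*b - 72) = (b - 5)*(b - 3)*(b^3 + 9*b^2 + 26*b + 24) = (b - 5)*(b - 3)*(b + 2)*(b^2 + 7*b + 12) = (b - 5)*(b - 3)*(b + 2)*(b + 4)*(b + 3)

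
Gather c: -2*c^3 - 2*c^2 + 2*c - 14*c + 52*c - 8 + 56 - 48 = -2*c^3 - 2*c^2 + 40*c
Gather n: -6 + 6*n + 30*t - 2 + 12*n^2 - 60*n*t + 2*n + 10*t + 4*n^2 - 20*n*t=16*n^2 + n*(8 - 80*t) + 40*t - 8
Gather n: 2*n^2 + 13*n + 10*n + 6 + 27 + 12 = 2*n^2 + 23*n + 45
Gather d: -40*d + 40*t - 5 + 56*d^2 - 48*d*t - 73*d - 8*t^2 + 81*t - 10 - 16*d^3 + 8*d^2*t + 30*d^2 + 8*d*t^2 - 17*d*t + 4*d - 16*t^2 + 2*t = -16*d^3 + d^2*(8*t + 86) + d*(8*t^2 - 65*t - 109) - 24*t^2 + 123*t - 15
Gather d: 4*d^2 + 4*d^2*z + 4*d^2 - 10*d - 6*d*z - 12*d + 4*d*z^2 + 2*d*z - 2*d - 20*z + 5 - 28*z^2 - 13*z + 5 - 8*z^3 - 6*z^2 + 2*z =d^2*(4*z + 8) + d*(4*z^2 - 4*z - 24) - 8*z^3 - 34*z^2 - 31*z + 10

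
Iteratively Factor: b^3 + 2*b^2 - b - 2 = (b + 1)*(b^2 + b - 2) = (b - 1)*(b + 1)*(b + 2)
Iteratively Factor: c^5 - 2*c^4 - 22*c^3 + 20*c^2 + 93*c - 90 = (c - 1)*(c^4 - c^3 - 23*c^2 - 3*c + 90) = (c - 1)*(c + 3)*(c^3 - 4*c^2 - 11*c + 30) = (c - 5)*(c - 1)*(c + 3)*(c^2 + c - 6) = (c - 5)*(c - 2)*(c - 1)*(c + 3)*(c + 3)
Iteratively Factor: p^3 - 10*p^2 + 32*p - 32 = (p - 4)*(p^2 - 6*p + 8) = (p - 4)*(p - 2)*(p - 4)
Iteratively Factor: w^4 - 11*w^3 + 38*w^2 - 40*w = (w - 4)*(w^3 - 7*w^2 + 10*w) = (w - 5)*(w - 4)*(w^2 - 2*w) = (w - 5)*(w - 4)*(w - 2)*(w)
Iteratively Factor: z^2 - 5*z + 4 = (z - 1)*(z - 4)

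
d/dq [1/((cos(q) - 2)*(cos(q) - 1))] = (2*cos(q) - 3)*sin(q)/((cos(q) - 2)^2*(cos(q) - 1)^2)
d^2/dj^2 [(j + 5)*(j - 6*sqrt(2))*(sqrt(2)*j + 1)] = 6*sqrt(2)*j - 22 + 10*sqrt(2)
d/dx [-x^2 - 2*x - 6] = -2*x - 2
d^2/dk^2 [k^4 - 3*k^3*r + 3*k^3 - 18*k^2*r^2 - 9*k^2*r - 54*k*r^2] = 12*k^2 - 18*k*r + 18*k - 36*r^2 - 18*r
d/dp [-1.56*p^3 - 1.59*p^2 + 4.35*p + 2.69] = -4.68*p^2 - 3.18*p + 4.35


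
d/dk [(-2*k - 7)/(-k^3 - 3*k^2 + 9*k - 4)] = (-4*k^3 - 27*k^2 - 42*k + 71)/(k^6 + 6*k^5 - 9*k^4 - 46*k^3 + 105*k^2 - 72*k + 16)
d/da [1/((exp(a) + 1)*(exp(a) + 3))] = 2*(-exp(a) - 2)*exp(a)/(exp(4*a) + 8*exp(3*a) + 22*exp(2*a) + 24*exp(a) + 9)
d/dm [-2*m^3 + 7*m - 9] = 7 - 6*m^2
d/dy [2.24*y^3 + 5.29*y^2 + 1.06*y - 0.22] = 6.72*y^2 + 10.58*y + 1.06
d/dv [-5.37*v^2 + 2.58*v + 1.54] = 2.58 - 10.74*v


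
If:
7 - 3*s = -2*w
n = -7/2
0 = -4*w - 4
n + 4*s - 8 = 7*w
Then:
No Solution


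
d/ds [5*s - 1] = 5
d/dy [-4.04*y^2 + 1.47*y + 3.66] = 1.47 - 8.08*y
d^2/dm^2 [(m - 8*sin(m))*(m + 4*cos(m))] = 8*m*sin(m) - 4*m*cos(m) - 8*sin(m) + 64*sin(2*m) - 16*cos(m) + 2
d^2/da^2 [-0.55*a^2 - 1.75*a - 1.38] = -1.10000000000000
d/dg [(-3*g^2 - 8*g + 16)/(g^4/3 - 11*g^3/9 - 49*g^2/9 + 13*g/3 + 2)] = 9*(18*g^5 + 39*g^4 - 368*g^3 + 19*g^2 + 1460*g - 768)/(9*g^8 - 66*g^7 - 173*g^6 + 1312*g^5 + 1651*g^4 - 4218*g^3 - 243*g^2 + 1404*g + 324)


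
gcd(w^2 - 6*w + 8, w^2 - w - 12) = w - 4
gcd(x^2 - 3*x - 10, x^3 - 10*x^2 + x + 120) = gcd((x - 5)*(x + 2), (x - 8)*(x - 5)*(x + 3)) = x - 5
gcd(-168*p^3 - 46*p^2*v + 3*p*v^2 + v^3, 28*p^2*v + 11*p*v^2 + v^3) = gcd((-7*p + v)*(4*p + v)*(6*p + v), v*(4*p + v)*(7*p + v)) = 4*p + v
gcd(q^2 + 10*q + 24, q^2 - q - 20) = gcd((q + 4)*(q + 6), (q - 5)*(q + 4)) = q + 4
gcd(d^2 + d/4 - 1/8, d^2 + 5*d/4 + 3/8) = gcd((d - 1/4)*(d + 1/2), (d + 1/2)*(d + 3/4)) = d + 1/2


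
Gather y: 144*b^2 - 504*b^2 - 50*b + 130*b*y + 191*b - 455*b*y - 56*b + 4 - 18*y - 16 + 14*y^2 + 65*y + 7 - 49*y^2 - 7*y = -360*b^2 + 85*b - 35*y^2 + y*(40 - 325*b) - 5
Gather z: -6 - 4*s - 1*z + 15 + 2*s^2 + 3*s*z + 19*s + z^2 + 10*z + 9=2*s^2 + 15*s + z^2 + z*(3*s + 9) + 18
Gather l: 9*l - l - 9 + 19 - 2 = 8*l + 8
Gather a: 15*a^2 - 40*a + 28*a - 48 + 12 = 15*a^2 - 12*a - 36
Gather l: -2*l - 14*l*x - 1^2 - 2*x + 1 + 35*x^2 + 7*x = l*(-14*x - 2) + 35*x^2 + 5*x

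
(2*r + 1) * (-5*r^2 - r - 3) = -10*r^3 - 7*r^2 - 7*r - 3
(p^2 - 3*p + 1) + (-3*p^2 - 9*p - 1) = -2*p^2 - 12*p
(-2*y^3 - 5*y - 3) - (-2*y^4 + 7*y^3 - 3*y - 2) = 2*y^4 - 9*y^3 - 2*y - 1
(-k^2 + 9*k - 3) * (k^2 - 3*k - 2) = -k^4 + 12*k^3 - 28*k^2 - 9*k + 6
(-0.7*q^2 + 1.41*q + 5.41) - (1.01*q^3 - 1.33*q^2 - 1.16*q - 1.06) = -1.01*q^3 + 0.63*q^2 + 2.57*q + 6.47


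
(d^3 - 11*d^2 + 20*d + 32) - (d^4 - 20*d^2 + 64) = -d^4 + d^3 + 9*d^2 + 20*d - 32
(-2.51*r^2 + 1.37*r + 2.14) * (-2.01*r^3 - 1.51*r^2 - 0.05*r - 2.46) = 5.0451*r^5 + 1.0364*r^4 - 6.2446*r^3 + 2.8747*r^2 - 3.4772*r - 5.2644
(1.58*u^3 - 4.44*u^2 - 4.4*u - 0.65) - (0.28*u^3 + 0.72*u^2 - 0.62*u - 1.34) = 1.3*u^3 - 5.16*u^2 - 3.78*u + 0.69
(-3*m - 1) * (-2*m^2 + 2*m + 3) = 6*m^3 - 4*m^2 - 11*m - 3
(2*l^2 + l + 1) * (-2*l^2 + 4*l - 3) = -4*l^4 + 6*l^3 - 4*l^2 + l - 3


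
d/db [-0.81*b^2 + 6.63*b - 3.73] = 6.63 - 1.62*b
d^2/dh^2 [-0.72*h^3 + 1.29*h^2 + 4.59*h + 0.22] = 2.58 - 4.32*h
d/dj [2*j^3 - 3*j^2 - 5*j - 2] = 6*j^2 - 6*j - 5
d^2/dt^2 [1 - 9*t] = 0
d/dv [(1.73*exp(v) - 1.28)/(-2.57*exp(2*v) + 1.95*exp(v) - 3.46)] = (4.4461*exp(2*v) - 6.5792*exp(v) - 3.4898)*exp(v)/(6.6049*exp(4*v) - 10.023*exp(3*v) + 21.5869*exp(2*v) - 13.494*exp(v) + 11.9716)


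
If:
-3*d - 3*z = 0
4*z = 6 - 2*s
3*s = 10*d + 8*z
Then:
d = -9/4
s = -3/2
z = 9/4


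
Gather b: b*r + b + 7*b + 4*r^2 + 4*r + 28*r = b*(r + 8) + 4*r^2 + 32*r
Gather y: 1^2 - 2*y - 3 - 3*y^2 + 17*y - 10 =-3*y^2 + 15*y - 12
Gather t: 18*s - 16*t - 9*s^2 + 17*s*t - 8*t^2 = -9*s^2 + 18*s - 8*t^2 + t*(17*s - 16)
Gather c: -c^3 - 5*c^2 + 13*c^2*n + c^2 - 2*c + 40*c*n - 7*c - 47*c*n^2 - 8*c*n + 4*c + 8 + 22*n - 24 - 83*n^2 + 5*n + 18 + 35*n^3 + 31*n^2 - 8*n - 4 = -c^3 + c^2*(13*n - 4) + c*(-47*n^2 + 32*n - 5) + 35*n^3 - 52*n^2 + 19*n - 2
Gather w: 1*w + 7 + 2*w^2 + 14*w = 2*w^2 + 15*w + 7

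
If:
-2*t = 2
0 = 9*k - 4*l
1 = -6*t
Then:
No Solution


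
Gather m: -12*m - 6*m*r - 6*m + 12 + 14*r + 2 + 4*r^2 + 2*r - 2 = m*(-6*r - 18) + 4*r^2 + 16*r + 12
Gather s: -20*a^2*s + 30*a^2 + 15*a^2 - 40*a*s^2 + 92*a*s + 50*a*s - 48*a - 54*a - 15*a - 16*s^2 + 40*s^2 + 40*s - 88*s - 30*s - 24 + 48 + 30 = 45*a^2 - 117*a + s^2*(24 - 40*a) + s*(-20*a^2 + 142*a - 78) + 54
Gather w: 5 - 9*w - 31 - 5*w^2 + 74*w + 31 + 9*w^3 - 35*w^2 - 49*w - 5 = 9*w^3 - 40*w^2 + 16*w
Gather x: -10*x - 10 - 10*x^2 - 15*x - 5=-10*x^2 - 25*x - 15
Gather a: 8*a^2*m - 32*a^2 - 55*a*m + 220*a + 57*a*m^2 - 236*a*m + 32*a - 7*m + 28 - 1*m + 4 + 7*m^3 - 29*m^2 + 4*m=a^2*(8*m - 32) + a*(57*m^2 - 291*m + 252) + 7*m^3 - 29*m^2 - 4*m + 32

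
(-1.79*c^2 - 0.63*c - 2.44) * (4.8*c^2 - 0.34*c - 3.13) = -8.592*c^4 - 2.4154*c^3 - 5.8951*c^2 + 2.8015*c + 7.6372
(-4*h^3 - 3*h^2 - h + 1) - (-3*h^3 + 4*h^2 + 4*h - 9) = -h^3 - 7*h^2 - 5*h + 10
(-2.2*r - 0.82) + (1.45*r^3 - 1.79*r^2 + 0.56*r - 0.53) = 1.45*r^3 - 1.79*r^2 - 1.64*r - 1.35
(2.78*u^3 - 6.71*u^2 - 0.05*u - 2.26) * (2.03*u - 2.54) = 5.6434*u^4 - 20.6825*u^3 + 16.9419*u^2 - 4.4608*u + 5.7404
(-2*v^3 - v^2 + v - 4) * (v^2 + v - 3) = -2*v^5 - 3*v^4 + 6*v^3 - 7*v + 12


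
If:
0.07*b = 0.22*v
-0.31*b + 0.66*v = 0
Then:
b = 0.00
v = 0.00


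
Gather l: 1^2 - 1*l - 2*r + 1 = -l - 2*r + 2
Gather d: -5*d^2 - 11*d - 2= -5*d^2 - 11*d - 2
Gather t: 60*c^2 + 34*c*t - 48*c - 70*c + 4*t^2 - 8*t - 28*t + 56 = 60*c^2 - 118*c + 4*t^2 + t*(34*c - 36) + 56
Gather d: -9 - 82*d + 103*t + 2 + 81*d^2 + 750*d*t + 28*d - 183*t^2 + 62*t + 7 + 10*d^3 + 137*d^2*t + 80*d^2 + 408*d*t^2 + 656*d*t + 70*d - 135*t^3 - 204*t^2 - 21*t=10*d^3 + d^2*(137*t + 161) + d*(408*t^2 + 1406*t + 16) - 135*t^3 - 387*t^2 + 144*t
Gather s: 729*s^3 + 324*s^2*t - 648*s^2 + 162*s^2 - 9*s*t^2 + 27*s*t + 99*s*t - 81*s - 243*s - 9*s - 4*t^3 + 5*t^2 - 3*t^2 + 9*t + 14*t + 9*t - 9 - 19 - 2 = 729*s^3 + s^2*(324*t - 486) + s*(-9*t^2 + 126*t - 333) - 4*t^3 + 2*t^2 + 32*t - 30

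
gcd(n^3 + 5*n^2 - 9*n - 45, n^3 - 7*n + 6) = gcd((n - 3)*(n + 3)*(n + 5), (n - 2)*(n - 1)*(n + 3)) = n + 3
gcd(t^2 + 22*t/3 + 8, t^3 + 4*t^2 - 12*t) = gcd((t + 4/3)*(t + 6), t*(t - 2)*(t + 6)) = t + 6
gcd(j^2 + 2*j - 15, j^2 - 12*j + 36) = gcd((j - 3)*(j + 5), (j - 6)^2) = 1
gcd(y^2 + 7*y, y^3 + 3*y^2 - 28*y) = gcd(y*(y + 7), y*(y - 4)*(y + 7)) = y^2 + 7*y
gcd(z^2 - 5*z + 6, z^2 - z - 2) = z - 2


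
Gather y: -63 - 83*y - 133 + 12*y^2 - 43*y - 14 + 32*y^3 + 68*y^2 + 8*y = 32*y^3 + 80*y^2 - 118*y - 210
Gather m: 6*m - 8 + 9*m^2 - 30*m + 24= 9*m^2 - 24*m + 16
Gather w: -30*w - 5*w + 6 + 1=7 - 35*w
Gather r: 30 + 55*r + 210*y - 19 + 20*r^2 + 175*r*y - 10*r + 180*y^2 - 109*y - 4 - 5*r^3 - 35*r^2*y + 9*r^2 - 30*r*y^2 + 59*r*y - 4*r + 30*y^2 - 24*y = -5*r^3 + r^2*(29 - 35*y) + r*(-30*y^2 + 234*y + 41) + 210*y^2 + 77*y + 7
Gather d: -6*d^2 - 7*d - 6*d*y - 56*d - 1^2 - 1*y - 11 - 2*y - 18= -6*d^2 + d*(-6*y - 63) - 3*y - 30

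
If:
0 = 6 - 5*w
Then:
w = 6/5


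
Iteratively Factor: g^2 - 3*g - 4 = (g - 4)*(g + 1)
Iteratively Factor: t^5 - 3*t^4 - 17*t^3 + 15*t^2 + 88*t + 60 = (t - 3)*(t^4 - 17*t^2 - 36*t - 20) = (t - 3)*(t + 2)*(t^3 - 2*t^2 - 13*t - 10) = (t - 3)*(t + 2)^2*(t^2 - 4*t - 5) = (t - 5)*(t - 3)*(t + 2)^2*(t + 1)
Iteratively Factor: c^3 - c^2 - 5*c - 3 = (c + 1)*(c^2 - 2*c - 3) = (c - 3)*(c + 1)*(c + 1)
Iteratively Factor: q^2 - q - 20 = (q + 4)*(q - 5)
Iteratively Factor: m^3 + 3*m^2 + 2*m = (m)*(m^2 + 3*m + 2) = m*(m + 1)*(m + 2)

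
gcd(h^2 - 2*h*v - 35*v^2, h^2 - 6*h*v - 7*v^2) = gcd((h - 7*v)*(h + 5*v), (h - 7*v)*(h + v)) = -h + 7*v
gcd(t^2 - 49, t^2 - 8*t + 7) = t - 7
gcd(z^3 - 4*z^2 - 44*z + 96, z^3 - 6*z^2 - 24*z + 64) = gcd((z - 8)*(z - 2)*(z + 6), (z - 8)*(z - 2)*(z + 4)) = z^2 - 10*z + 16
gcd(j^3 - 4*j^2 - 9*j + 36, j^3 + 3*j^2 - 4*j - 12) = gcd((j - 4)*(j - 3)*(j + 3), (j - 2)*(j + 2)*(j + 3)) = j + 3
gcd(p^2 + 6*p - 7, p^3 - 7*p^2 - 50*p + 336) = p + 7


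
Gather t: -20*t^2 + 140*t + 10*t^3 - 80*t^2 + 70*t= 10*t^3 - 100*t^2 + 210*t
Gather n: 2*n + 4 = 2*n + 4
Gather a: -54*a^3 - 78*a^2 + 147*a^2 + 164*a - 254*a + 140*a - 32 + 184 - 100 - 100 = -54*a^3 + 69*a^2 + 50*a - 48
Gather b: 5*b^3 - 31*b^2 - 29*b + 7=5*b^3 - 31*b^2 - 29*b + 7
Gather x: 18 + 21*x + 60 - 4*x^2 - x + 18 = -4*x^2 + 20*x + 96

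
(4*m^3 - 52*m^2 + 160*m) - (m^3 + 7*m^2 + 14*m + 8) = 3*m^3 - 59*m^2 + 146*m - 8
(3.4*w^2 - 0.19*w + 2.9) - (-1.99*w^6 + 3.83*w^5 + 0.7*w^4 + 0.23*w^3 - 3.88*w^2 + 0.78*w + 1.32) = 1.99*w^6 - 3.83*w^5 - 0.7*w^4 - 0.23*w^3 + 7.28*w^2 - 0.97*w + 1.58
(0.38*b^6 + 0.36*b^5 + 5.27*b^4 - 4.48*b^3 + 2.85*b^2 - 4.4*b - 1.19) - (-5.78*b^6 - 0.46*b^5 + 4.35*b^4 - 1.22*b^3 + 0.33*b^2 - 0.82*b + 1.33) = 6.16*b^6 + 0.82*b^5 + 0.92*b^4 - 3.26*b^3 + 2.52*b^2 - 3.58*b - 2.52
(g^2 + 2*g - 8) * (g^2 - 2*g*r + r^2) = g^4 - 2*g^3*r + 2*g^3 + g^2*r^2 - 4*g^2*r - 8*g^2 + 2*g*r^2 + 16*g*r - 8*r^2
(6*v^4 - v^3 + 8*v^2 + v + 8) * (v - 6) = 6*v^5 - 37*v^4 + 14*v^3 - 47*v^2 + 2*v - 48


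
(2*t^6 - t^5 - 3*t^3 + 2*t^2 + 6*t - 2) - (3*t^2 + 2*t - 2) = 2*t^6 - t^5 - 3*t^3 - t^2 + 4*t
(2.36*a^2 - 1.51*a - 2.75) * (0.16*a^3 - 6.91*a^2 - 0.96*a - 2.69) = 0.3776*a^5 - 16.5492*a^4 + 7.7285*a^3 + 14.1037*a^2 + 6.7019*a + 7.3975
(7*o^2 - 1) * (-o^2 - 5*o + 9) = -7*o^4 - 35*o^3 + 64*o^2 + 5*o - 9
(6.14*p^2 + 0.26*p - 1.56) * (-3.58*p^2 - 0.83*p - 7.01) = -21.9812*p^4 - 6.027*p^3 - 37.6724*p^2 - 0.5278*p + 10.9356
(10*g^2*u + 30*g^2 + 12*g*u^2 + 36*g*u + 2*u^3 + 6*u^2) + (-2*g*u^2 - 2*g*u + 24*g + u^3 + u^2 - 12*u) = 10*g^2*u + 30*g^2 + 10*g*u^2 + 34*g*u + 24*g + 3*u^3 + 7*u^2 - 12*u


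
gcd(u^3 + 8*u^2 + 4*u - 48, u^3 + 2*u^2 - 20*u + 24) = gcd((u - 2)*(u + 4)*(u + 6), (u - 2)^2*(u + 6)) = u^2 + 4*u - 12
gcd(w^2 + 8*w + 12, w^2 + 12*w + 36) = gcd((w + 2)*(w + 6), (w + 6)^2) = w + 6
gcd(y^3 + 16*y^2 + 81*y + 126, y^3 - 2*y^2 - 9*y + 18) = y + 3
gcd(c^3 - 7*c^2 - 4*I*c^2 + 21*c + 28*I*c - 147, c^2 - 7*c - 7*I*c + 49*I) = c^2 + c*(-7 - 7*I) + 49*I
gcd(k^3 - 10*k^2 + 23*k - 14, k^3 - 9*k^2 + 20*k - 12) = k^2 - 3*k + 2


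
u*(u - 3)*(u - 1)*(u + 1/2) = u^4 - 7*u^3/2 + u^2 + 3*u/2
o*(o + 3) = o^2 + 3*o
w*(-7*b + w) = -7*b*w + w^2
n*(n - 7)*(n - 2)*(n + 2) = n^4 - 7*n^3 - 4*n^2 + 28*n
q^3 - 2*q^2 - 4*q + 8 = (q - 2)^2*(q + 2)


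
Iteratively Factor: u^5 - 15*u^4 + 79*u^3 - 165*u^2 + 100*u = (u)*(u^4 - 15*u^3 + 79*u^2 - 165*u + 100) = u*(u - 5)*(u^3 - 10*u^2 + 29*u - 20) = u*(u - 5)*(u - 4)*(u^2 - 6*u + 5) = u*(u - 5)^2*(u - 4)*(u - 1)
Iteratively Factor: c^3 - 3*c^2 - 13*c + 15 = (c - 5)*(c^2 + 2*c - 3) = (c - 5)*(c - 1)*(c + 3)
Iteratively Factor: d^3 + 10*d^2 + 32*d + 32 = (d + 2)*(d^2 + 8*d + 16) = (d + 2)*(d + 4)*(d + 4)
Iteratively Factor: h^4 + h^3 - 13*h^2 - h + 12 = (h - 1)*(h^3 + 2*h^2 - 11*h - 12) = (h - 3)*(h - 1)*(h^2 + 5*h + 4) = (h - 3)*(h - 1)*(h + 4)*(h + 1)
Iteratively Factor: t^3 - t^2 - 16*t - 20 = (t + 2)*(t^2 - 3*t - 10) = (t - 5)*(t + 2)*(t + 2)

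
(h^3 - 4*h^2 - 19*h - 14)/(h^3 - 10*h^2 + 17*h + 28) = (h + 2)/(h - 4)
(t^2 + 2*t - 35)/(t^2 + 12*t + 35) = (t - 5)/(t + 5)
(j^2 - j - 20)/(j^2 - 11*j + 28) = (j^2 - j - 20)/(j^2 - 11*j + 28)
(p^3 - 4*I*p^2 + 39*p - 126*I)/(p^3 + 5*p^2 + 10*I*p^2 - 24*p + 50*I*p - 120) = (p^2 - 10*I*p - 21)/(p^2 + p*(5 + 4*I) + 20*I)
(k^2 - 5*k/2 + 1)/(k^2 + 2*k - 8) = (k - 1/2)/(k + 4)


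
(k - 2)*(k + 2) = k^2 - 4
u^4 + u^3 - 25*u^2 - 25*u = u*(u - 5)*(u + 1)*(u + 5)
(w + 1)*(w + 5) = w^2 + 6*w + 5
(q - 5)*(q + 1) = q^2 - 4*q - 5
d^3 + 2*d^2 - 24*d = d*(d - 4)*(d + 6)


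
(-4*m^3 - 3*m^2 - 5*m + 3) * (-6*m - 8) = 24*m^4 + 50*m^3 + 54*m^2 + 22*m - 24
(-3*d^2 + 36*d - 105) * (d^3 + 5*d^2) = -3*d^5 + 21*d^4 + 75*d^3 - 525*d^2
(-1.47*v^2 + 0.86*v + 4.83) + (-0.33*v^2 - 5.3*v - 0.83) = -1.8*v^2 - 4.44*v + 4.0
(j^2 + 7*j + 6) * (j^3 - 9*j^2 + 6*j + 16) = j^5 - 2*j^4 - 51*j^3 + 4*j^2 + 148*j + 96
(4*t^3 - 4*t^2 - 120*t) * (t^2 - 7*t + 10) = 4*t^5 - 32*t^4 - 52*t^3 + 800*t^2 - 1200*t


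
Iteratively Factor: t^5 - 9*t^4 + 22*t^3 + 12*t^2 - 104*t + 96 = (t + 2)*(t^4 - 11*t^3 + 44*t^2 - 76*t + 48) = (t - 2)*(t + 2)*(t^3 - 9*t^2 + 26*t - 24) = (t - 2)^2*(t + 2)*(t^2 - 7*t + 12) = (t - 3)*(t - 2)^2*(t + 2)*(t - 4)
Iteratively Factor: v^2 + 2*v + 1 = (v + 1)*(v + 1)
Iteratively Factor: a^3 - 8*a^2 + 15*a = (a)*(a^2 - 8*a + 15) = a*(a - 3)*(a - 5)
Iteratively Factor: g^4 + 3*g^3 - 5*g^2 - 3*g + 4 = (g + 1)*(g^3 + 2*g^2 - 7*g + 4) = (g - 1)*(g + 1)*(g^2 + 3*g - 4) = (g - 1)^2*(g + 1)*(g + 4)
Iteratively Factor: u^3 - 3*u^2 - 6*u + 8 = (u - 1)*(u^2 - 2*u - 8) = (u - 1)*(u + 2)*(u - 4)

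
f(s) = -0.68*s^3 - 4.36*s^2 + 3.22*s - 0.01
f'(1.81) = -19.25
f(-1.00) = -6.91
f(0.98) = -1.68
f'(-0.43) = 6.59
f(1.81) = -12.50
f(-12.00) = 508.55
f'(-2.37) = 12.43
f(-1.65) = -14.14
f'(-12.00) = -185.90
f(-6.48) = -18.93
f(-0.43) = -2.15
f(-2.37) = -23.08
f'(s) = -2.04*s^2 - 8.72*s + 3.22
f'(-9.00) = -83.54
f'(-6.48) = -25.93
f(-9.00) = 113.57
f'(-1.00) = 9.90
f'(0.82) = -5.30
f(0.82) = -0.68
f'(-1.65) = 12.05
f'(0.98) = -7.28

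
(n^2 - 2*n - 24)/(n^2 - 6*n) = (n + 4)/n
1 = 1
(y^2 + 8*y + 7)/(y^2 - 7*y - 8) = (y + 7)/(y - 8)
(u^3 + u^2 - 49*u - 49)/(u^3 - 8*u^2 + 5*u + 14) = (u + 7)/(u - 2)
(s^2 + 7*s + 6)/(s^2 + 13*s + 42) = (s + 1)/(s + 7)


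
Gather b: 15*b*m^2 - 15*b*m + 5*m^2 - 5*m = b*(15*m^2 - 15*m) + 5*m^2 - 5*m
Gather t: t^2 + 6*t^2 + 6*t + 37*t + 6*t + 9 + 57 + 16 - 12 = 7*t^2 + 49*t + 70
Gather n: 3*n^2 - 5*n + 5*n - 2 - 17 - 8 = 3*n^2 - 27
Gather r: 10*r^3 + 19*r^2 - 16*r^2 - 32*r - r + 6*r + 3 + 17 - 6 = 10*r^3 + 3*r^2 - 27*r + 14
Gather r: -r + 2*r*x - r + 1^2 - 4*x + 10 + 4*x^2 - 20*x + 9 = r*(2*x - 2) + 4*x^2 - 24*x + 20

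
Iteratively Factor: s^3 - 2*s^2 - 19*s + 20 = (s - 1)*(s^2 - s - 20) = (s - 1)*(s + 4)*(s - 5)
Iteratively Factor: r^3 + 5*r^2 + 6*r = (r + 2)*(r^2 + 3*r) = r*(r + 2)*(r + 3)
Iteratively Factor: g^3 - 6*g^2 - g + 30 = (g - 5)*(g^2 - g - 6) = (g - 5)*(g + 2)*(g - 3)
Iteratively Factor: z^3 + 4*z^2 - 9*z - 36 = (z + 3)*(z^2 + z - 12) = (z - 3)*(z + 3)*(z + 4)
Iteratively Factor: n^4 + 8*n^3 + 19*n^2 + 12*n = (n + 1)*(n^3 + 7*n^2 + 12*n) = (n + 1)*(n + 3)*(n^2 + 4*n) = (n + 1)*(n + 3)*(n + 4)*(n)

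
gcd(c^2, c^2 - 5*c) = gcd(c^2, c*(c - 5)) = c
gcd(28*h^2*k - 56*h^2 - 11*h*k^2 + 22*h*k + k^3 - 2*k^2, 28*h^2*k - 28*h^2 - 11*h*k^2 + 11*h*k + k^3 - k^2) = 28*h^2 - 11*h*k + k^2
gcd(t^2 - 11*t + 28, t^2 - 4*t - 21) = t - 7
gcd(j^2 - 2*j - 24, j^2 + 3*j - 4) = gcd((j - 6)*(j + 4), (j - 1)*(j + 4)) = j + 4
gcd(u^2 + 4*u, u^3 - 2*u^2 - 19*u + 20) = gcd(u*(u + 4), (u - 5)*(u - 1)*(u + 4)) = u + 4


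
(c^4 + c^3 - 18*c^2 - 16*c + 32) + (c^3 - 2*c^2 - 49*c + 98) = c^4 + 2*c^3 - 20*c^2 - 65*c + 130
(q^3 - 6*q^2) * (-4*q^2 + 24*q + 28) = -4*q^5 + 48*q^4 - 116*q^3 - 168*q^2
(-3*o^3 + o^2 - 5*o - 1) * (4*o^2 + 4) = -12*o^5 + 4*o^4 - 32*o^3 - 20*o - 4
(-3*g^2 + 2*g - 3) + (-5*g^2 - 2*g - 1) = -8*g^2 - 4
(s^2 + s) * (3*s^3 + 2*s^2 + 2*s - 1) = 3*s^5 + 5*s^4 + 4*s^3 + s^2 - s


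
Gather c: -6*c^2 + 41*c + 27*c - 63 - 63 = -6*c^2 + 68*c - 126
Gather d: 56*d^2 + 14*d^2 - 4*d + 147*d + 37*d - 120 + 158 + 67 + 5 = 70*d^2 + 180*d + 110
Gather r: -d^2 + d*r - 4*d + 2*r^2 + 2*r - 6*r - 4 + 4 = -d^2 - 4*d + 2*r^2 + r*(d - 4)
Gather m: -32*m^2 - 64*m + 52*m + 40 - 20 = -32*m^2 - 12*m + 20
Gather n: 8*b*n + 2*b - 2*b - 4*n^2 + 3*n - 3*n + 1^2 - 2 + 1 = 8*b*n - 4*n^2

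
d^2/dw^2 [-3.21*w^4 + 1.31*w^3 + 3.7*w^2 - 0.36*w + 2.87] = -38.52*w^2 + 7.86*w + 7.4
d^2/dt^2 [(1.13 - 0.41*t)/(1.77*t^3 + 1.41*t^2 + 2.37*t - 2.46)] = (-7.706934*t^5 + 36.342702*t^4 + 46.931832*t^3 + 20.498076*t^2 + 43.645446*t + 15.752466)/(5.545233*t^9 + 13.252167*t^8 + 32.83173*t^7 + 15.171273*t^6 + 7.124598*t^5 - 52.829415*t^4 - 3.877443*t^3 - 15.854454*t^2 + 43.026876*t - 14.886936)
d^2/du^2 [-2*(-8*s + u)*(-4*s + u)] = -4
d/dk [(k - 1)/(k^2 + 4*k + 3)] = (k^2 + 4*k - 2*(k - 1)*(k + 2) + 3)/(k^2 + 4*k + 3)^2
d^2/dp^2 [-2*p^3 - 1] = -12*p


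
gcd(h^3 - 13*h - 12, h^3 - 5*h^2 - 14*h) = 1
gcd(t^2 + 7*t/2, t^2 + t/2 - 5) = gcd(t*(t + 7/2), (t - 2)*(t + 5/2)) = 1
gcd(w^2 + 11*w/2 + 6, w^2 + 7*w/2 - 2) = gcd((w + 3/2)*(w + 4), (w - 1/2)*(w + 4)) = w + 4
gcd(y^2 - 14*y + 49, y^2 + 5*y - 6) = 1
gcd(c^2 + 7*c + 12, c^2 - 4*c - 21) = c + 3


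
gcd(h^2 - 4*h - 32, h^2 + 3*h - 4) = h + 4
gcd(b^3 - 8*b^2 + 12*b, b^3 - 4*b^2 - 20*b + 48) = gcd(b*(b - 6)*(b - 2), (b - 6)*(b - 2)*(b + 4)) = b^2 - 8*b + 12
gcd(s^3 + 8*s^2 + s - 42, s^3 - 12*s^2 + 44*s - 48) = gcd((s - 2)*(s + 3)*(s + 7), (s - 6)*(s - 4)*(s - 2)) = s - 2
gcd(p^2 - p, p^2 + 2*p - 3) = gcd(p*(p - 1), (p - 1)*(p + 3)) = p - 1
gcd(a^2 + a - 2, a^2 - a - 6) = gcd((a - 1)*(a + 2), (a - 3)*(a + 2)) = a + 2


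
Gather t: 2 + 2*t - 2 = 2*t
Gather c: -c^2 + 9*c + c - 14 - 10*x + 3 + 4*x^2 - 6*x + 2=-c^2 + 10*c + 4*x^2 - 16*x - 9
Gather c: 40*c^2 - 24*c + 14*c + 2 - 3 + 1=40*c^2 - 10*c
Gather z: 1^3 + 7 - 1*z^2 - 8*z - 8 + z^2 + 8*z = 0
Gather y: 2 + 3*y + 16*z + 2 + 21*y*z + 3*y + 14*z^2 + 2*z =y*(21*z + 6) + 14*z^2 + 18*z + 4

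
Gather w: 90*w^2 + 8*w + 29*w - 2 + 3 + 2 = 90*w^2 + 37*w + 3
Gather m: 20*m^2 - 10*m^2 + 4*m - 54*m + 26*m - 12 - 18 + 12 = 10*m^2 - 24*m - 18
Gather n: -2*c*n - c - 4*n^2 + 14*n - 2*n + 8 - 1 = -c - 4*n^2 + n*(12 - 2*c) + 7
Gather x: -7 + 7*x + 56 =7*x + 49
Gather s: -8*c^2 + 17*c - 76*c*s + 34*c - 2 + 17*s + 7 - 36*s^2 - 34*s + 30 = -8*c^2 + 51*c - 36*s^2 + s*(-76*c - 17) + 35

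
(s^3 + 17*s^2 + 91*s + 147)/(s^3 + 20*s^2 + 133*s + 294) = (s + 3)/(s + 6)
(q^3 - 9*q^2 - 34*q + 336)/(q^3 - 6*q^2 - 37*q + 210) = (q - 8)/(q - 5)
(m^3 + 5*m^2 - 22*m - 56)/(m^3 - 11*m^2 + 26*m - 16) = (m^3 + 5*m^2 - 22*m - 56)/(m^3 - 11*m^2 + 26*m - 16)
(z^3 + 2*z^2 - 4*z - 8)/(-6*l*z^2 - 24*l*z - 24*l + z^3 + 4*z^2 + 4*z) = (z - 2)/(-6*l + z)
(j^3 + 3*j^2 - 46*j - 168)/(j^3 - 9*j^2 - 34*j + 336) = (j + 4)/(j - 8)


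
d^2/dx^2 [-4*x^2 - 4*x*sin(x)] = 4*x*sin(x) - 8*cos(x) - 8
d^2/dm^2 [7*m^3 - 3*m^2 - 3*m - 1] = 42*m - 6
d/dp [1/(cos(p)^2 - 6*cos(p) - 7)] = 2*(cos(p) - 3)*sin(p)/(sin(p)^2 + 6*cos(p) + 6)^2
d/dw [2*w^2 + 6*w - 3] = 4*w + 6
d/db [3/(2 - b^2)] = 6*b/(b^2 - 2)^2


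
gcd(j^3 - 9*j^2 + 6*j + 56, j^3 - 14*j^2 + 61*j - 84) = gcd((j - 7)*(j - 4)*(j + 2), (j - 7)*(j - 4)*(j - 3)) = j^2 - 11*j + 28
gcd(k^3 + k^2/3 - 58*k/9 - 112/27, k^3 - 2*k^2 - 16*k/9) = k^2 - 2*k - 16/9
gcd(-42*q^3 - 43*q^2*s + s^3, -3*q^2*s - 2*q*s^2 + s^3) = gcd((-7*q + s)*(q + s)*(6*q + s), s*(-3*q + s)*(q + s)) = q + s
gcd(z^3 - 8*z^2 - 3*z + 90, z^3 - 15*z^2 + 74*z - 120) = z^2 - 11*z + 30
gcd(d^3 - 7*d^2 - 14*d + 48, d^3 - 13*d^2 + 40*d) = d - 8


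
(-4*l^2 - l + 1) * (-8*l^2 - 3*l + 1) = 32*l^4 + 20*l^3 - 9*l^2 - 4*l + 1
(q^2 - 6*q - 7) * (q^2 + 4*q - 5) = q^4 - 2*q^3 - 36*q^2 + 2*q + 35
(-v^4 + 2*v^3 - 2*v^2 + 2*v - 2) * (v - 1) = -v^5 + 3*v^4 - 4*v^3 + 4*v^2 - 4*v + 2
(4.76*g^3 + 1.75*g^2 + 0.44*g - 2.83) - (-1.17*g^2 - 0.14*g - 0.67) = 4.76*g^3 + 2.92*g^2 + 0.58*g - 2.16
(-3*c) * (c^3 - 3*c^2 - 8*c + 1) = -3*c^4 + 9*c^3 + 24*c^2 - 3*c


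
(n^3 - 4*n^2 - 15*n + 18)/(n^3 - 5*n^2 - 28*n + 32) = (n^2 - 3*n - 18)/(n^2 - 4*n - 32)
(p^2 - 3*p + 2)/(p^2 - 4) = (p - 1)/(p + 2)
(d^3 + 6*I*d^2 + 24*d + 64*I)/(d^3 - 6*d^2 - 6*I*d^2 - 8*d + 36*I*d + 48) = (d^2 + 10*I*d - 16)/(d^2 - 2*d*(3 + I) + 12*I)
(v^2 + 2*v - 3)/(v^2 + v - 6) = (v - 1)/(v - 2)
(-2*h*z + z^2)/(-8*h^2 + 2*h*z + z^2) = z/(4*h + z)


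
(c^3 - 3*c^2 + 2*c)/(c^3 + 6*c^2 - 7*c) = (c - 2)/(c + 7)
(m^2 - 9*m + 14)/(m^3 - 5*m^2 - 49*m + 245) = (m - 2)/(m^2 + 2*m - 35)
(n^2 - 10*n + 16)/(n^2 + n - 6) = (n - 8)/(n + 3)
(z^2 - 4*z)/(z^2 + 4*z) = (z - 4)/(z + 4)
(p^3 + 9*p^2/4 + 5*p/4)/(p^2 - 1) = p*(4*p + 5)/(4*(p - 1))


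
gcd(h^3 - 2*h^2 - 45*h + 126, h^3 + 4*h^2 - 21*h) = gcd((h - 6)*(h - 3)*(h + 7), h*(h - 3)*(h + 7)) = h^2 + 4*h - 21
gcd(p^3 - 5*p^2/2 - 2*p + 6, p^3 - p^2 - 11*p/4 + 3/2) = p^2 - p/2 - 3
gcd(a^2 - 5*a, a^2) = a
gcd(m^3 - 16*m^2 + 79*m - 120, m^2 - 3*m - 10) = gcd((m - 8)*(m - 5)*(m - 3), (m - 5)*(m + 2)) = m - 5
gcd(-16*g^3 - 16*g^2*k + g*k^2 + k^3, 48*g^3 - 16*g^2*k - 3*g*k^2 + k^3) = 16*g^2 - k^2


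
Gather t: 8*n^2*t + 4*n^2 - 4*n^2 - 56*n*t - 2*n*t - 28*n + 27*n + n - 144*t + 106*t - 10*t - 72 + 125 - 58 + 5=t*(8*n^2 - 58*n - 48)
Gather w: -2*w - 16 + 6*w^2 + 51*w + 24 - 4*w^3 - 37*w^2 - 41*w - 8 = -4*w^3 - 31*w^2 + 8*w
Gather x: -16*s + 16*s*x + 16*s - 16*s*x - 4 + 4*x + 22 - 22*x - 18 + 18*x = 0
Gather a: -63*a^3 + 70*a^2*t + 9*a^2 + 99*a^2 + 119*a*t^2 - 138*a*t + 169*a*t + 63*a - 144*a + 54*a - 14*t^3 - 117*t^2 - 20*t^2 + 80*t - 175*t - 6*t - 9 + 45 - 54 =-63*a^3 + a^2*(70*t + 108) + a*(119*t^2 + 31*t - 27) - 14*t^3 - 137*t^2 - 101*t - 18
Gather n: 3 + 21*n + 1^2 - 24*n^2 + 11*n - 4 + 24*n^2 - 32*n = 0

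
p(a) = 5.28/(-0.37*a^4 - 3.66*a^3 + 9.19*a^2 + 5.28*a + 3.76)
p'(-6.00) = 0.00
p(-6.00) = 0.01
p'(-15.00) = -0.00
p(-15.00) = -0.00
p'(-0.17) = -0.98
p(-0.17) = 1.68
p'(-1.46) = 0.33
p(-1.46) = 0.21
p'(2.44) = 7.54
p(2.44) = 1.04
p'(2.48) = 16.40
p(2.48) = 1.49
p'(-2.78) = 0.04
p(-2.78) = 0.05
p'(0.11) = -1.91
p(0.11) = 1.19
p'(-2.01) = 0.12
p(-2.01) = 0.10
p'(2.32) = 1.91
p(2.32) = 0.58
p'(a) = 5.28*(1.48*a^3 + 10.98*a^2 - 18.38*a - 5.28)/(-0.37*a^4 - 3.66*a^3 + 9.19*a^2 + 5.28*a + 3.76)^2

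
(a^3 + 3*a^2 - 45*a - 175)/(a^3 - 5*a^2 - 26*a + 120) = (a^2 - 2*a - 35)/(a^2 - 10*a + 24)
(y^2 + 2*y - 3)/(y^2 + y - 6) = (y - 1)/(y - 2)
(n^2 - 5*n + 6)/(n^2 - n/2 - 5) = 2*(-n^2 + 5*n - 6)/(-2*n^2 + n + 10)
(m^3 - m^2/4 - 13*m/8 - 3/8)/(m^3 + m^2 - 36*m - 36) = (8*m^2 - 10*m - 3)/(8*(m^2 - 36))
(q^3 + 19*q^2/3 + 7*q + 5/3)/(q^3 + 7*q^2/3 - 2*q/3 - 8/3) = (3*q^3 + 19*q^2 + 21*q + 5)/(3*q^3 + 7*q^2 - 2*q - 8)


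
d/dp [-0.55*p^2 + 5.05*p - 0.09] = 5.05 - 1.1*p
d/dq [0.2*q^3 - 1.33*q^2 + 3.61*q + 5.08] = 0.6*q^2 - 2.66*q + 3.61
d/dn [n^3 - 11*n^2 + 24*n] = 3*n^2 - 22*n + 24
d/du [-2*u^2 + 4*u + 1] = 4 - 4*u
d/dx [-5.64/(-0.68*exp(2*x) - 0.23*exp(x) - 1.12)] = (-7.6704*exp(x) - 1.2972)*exp(x)/(0.68*exp(2*x) + 0.23*exp(x) + 1.12)^2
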